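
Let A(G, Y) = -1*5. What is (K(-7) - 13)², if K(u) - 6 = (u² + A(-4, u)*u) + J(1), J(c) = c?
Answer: 6084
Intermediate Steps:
A(G, Y) = -5
K(u) = 7 + u² - 5*u (K(u) = 6 + ((u² - 5*u) + 1) = 6 + (1 + u² - 5*u) = 7 + u² - 5*u)
(K(-7) - 13)² = ((7 + (-7)² - 5*(-7)) - 13)² = ((7 + 49 + 35) - 13)² = (91 - 13)² = 78² = 6084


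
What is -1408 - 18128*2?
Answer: -37664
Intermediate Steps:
-1408 - 18128*2 = -1408 - 824*44 = -1408 - 36256 = -37664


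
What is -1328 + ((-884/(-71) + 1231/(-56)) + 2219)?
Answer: 3504719/3976 ≈ 881.47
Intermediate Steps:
-1328 + ((-884/(-71) + 1231/(-56)) + 2219) = -1328 + ((-884*(-1/71) + 1231*(-1/56)) + 2219) = -1328 + ((884/71 - 1231/56) + 2219) = -1328 + (-37897/3976 + 2219) = -1328 + 8784847/3976 = 3504719/3976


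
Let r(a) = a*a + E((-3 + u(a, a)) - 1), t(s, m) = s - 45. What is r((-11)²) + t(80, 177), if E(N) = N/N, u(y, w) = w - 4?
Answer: 14677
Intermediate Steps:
u(y, w) = -4 + w
t(s, m) = -45 + s
E(N) = 1
r(a) = 1 + a² (r(a) = a*a + 1 = a² + 1 = 1 + a²)
r((-11)²) + t(80, 177) = (1 + ((-11)²)²) + (-45 + 80) = (1 + 121²) + 35 = (1 + 14641) + 35 = 14642 + 35 = 14677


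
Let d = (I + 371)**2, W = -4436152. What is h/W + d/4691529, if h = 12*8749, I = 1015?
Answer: 223035444465/578120437678 ≈ 0.38579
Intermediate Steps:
h = 104988
d = 1920996 (d = (1015 + 371)**2 = 1386**2 = 1920996)
h/W + d/4691529 = 104988/(-4436152) + 1920996/4691529 = 104988*(-1/4436152) + 1920996*(1/4691529) = -26247/1109038 + 213444/521281 = 223035444465/578120437678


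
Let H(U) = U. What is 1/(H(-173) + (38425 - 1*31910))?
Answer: 1/6342 ≈ 0.00015768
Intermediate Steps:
1/(H(-173) + (38425 - 1*31910)) = 1/(-173 + (38425 - 1*31910)) = 1/(-173 + (38425 - 31910)) = 1/(-173 + 6515) = 1/6342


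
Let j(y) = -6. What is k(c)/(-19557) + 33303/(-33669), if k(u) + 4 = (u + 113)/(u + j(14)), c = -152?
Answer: -3810611263/3853237482 ≈ -0.98894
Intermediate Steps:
k(u) = -4 + (113 + u)/(-6 + u) (k(u) = -4 + (u + 113)/(u - 6) = -4 + (113 + u)/(-6 + u))
k(c)/(-19557) + 33303/(-33669) = ((137 - 3*(-152))/(-6 - 152))/(-19557) + 33303/(-33669) = ((137 + 456)/(-158))*(-1/19557) + 33303*(-1/33669) = -1/158*593*(-1/19557) - 11101/11223 = -593/158*(-1/19557) - 11101/11223 = 593/3090006 - 11101/11223 = -3810611263/3853237482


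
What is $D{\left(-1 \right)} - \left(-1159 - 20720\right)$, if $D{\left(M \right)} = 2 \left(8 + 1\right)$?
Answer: $21897$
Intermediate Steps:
$D{\left(M \right)} = 18$ ($D{\left(M \right)} = 2 \cdot 9 = 18$)
$D{\left(-1 \right)} - \left(-1159 - 20720\right) = 18 - \left(-1159 - 20720\right) = 18 - -21879 = 18 + 21879 = 21897$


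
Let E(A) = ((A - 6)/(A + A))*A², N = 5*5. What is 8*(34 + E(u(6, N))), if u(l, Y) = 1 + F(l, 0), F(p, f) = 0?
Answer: 252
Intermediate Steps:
N = 25
u(l, Y) = 1 (u(l, Y) = 1 + 0 = 1)
E(A) = A*(-6 + A)/2 (E(A) = ((-6 + A)/((2*A)))*A² = ((-6 + A)*(1/(2*A)))*A² = ((-6 + A)/(2*A))*A² = A*(-6 + A)/2)
8*(34 + E(u(6, N))) = 8*(34 + (½)*1*(-6 + 1)) = 8*(34 + (½)*1*(-5)) = 8*(34 - 5/2) = 8*(63/2) = 252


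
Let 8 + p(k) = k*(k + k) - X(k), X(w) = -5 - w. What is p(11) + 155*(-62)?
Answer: -9360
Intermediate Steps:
p(k) = -3 + k + 2*k**2 (p(k) = -8 + (k*(k + k) - (-5 - k)) = -8 + (k*(2*k) + (5 + k)) = -8 + (2*k**2 + (5 + k)) = -8 + (5 + k + 2*k**2) = -3 + k + 2*k**2)
p(11) + 155*(-62) = (-3 + 11 + 2*11**2) + 155*(-62) = (-3 + 11 + 2*121) - 9610 = (-3 + 11 + 242) - 9610 = 250 - 9610 = -9360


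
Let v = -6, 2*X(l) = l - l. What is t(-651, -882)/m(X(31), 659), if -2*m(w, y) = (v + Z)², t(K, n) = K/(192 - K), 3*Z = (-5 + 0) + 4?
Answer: 3906/101441 ≈ 0.038505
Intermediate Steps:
X(l) = 0 (X(l) = (l - l)/2 = (½)*0 = 0)
Z = -⅓ (Z = ((-5 + 0) + 4)/3 = (-5 + 4)/3 = (⅓)*(-1) = -⅓ ≈ -0.33333)
m(w, y) = -361/18 (m(w, y) = -(-6 - ⅓)²/2 = -(-19/3)²/2 = -½*361/9 = -361/18)
t(-651, -882)/m(X(31), 659) = (-1*(-651)/(-192 - 651))/(-361/18) = -1*(-651)/(-843)*(-18/361) = -1*(-651)*(-1/843)*(-18/361) = -217/281*(-18/361) = 3906/101441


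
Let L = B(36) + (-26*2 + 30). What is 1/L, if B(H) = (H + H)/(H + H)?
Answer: -1/21 ≈ -0.047619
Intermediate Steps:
B(H) = 1 (B(H) = (2*H)/((2*H)) = (2*H)*(1/(2*H)) = 1)
L = -21 (L = 1 + (-26*2 + 30) = 1 + (-52 + 30) = 1 - 22 = -21)
1/L = 1/(-21) = -1/21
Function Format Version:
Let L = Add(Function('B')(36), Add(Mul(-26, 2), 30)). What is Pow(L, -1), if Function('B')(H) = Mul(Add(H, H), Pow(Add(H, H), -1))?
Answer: Rational(-1, 21) ≈ -0.047619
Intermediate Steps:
Function('B')(H) = 1 (Function('B')(H) = Mul(Mul(2, H), Pow(Mul(2, H), -1)) = Mul(Mul(2, H), Mul(Rational(1, 2), Pow(H, -1))) = 1)
L = -21 (L = Add(1, Add(Mul(-26, 2), 30)) = Add(1, Add(-52, 30)) = Add(1, -22) = -21)
Pow(L, -1) = Pow(-21, -1) = Rational(-1, 21)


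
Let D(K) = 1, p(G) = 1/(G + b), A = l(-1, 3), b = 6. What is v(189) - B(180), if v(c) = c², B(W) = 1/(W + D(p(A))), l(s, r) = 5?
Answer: 6465500/181 ≈ 35721.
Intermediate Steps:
A = 5
p(G) = 1/(6 + G) (p(G) = 1/(G + 6) = 1/(6 + G))
B(W) = 1/(1 + W) (B(W) = 1/(W + 1) = 1/(1 + W))
v(189) - B(180) = 189² - 1/(1 + 180) = 35721 - 1/181 = 6465500/181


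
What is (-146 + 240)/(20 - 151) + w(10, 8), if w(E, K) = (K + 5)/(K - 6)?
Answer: 1515/262 ≈ 5.7824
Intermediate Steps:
w(E, K) = (5 + K)/(-6 + K)
(-146 + 240)/(20 - 151) + w(10, 8) = (-146 + 240)/(20 - 151) + (5 + 8)/(-6 + 8) = 94/(-131) + 13/2 = 94*(-1/131) + (½)*13 = -94/131 + 13/2 = 1515/262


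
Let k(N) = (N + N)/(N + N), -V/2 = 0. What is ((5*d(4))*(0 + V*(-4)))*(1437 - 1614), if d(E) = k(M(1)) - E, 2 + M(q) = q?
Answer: 0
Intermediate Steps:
V = 0 (V = -2*0 = 0)
M(q) = -2 + q
k(N) = 1 (k(N) = (2*N)/((2*N)) = (2*N)*(1/(2*N)) = 1)
d(E) = 1 - E
((5*d(4))*(0 + V*(-4)))*(1437 - 1614) = ((5*(1 - 1*4))*(0 + 0*(-4)))*(1437 - 1614) = ((5*(1 - 4))*(0 + 0))*(-177) = ((5*(-3))*0)*(-177) = -15*0*(-177) = 0*(-177) = 0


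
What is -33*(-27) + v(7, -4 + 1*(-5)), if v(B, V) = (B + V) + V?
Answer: 880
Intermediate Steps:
v(B, V) = B + 2*V
-33*(-27) + v(7, -4 + 1*(-5)) = -33*(-27) + (7 + 2*(-4 + 1*(-5))) = 891 + (7 + 2*(-4 - 5)) = 891 + (7 + 2*(-9)) = 891 + (7 - 18) = 891 - 11 = 880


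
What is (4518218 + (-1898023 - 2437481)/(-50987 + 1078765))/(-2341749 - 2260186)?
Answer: -464372072410/472976755043 ≈ -0.98181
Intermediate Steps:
(4518218 + (-1898023 - 2437481)/(-50987 + 1078765))/(-2341749 - 2260186) = (4518218 - 4335504/1027778)/(-4601935) = (4518218 - 4335504*1/1027778)*(-1/4601935) = (4518218 - 2167752/513889)*(-1/4601935) = (2321860362050/513889)*(-1/4601935) = -464372072410/472976755043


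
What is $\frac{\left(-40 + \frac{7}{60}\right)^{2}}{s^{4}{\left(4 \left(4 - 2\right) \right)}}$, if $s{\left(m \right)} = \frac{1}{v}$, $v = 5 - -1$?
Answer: $\frac{51538041}{25} \approx 2.0615 \cdot 10^{6}$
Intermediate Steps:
$v = 6$ ($v = 5 + 1 = 6$)
$s{\left(m \right)} = \frac{1}{6}$
$\frac{\left(-40 + \frac{7}{60}\right)^{2}}{s^{4}{\left(4 \left(4 - 2\right) \right)}} = \frac{\left(-40 + \frac{7}{60}\right)^{2}}{\left(\frac{1}{6}\right)^{4}} = \left(-40 + 7 \cdot \frac{1}{60}\right)^{2} \frac{1}{\frac{1}{1296}} = \left(-40 + \frac{7}{60}\right)^{2} \cdot 1296 = \left(- \frac{2393}{60}\right)^{2} \cdot 1296 = \frac{5726449}{3600} \cdot 1296 = \frac{51538041}{25}$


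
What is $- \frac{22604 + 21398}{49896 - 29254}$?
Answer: $- \frac{22001}{10321} \approx -2.1317$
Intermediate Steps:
$- \frac{22604 + 21398}{49896 - 29254} = - \frac{44002}{20642} = \left(-1\right) \frac{22001}{10321} = - \frac{22001}{10321}$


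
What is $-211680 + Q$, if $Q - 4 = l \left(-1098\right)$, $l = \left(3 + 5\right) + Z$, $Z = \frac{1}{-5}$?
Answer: $- \frac{1101202}{5} \approx -2.2024 \cdot 10^{5}$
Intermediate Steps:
$Z = - \frac{1}{5} \approx -0.2$
$l = \frac{39}{5}$ ($l = \left(3 + 5\right) - \frac{1}{5} = 8 - \frac{1}{5} = \frac{39}{5} \approx 7.8$)
$Q = - \frac{42802}{5}$ ($Q = 4 + \frac{39}{5} \left(-1098\right) = 4 - \frac{42822}{5} = - \frac{42802}{5} \approx -8560.4$)
$-211680 + Q = -211680 - \frac{42802}{5} = - \frac{1101202}{5}$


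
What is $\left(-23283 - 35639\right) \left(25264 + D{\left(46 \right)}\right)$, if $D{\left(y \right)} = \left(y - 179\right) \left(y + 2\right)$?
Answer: $-1112447360$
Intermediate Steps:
$D{\left(y \right)} = \left(-179 + y\right) \left(2 + y\right)$
$\left(-23283 - 35639\right) \left(25264 + D{\left(46 \right)}\right) = \left(-23283 - 35639\right) \left(25264 - \left(8500 - 2116\right)\right) = - 58922 \left(25264 - 6384\right) = \left(-58922\right) 18880 = -1112447360$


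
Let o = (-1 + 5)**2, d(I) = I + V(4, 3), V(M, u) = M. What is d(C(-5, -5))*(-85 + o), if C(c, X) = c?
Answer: 69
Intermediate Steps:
d(I) = 4 + I (d(I) = I + 4 = 4 + I)
o = 16 (o = 4**2 = 16)
d(C(-5, -5))*(-85 + o) = (4 - 5)*(-85 + 16) = -1*(-69) = 69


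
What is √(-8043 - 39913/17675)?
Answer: I*√100535356166/3535 ≈ 89.695*I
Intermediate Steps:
√(-8043 - 39913/17675) = √(-142199938/17675) = I*√100535356166/3535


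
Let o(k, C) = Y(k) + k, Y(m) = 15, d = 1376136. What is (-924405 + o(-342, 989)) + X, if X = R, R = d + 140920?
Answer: 592324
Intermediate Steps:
R = 1517056 (R = 1376136 + 140920 = 1517056)
o(k, C) = 15 + k
X = 1517056
(-924405 + o(-342, 989)) + X = (-924405 + (15 - 342)) + 1517056 = (-924405 - 327) + 1517056 = -924732 + 1517056 = 592324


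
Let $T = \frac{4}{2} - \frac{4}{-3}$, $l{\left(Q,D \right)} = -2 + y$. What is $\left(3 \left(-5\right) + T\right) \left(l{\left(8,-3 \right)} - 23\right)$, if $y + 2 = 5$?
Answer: $\frac{770}{3} \approx 256.67$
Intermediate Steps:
$y = 3$ ($y = -2 + 5 = 3$)
$l{\left(Q,D \right)} = 1$ ($l{\left(Q,D \right)} = -2 + 3 = 1$)
$T = \frac{10}{3}$ ($T = 4 \cdot \frac{1}{2} - - \frac{4}{3} = 2 + \frac{4}{3} = \frac{10}{3} \approx 3.3333$)
$\left(3 \left(-5\right) + T\right) \left(l{\left(8,-3 \right)} - 23\right) = \left(3 \left(-5\right) + \frac{10}{3}\right) \left(1 - 23\right) = \left(-15 + \frac{10}{3}\right) \left(-22\right) = \left(- \frac{35}{3}\right) \left(-22\right) = \frac{770}{3}$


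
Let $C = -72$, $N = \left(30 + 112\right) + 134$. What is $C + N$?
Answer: $204$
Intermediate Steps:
$N = 276$ ($N = 142 + 134 = 276$)
$C + N = -72 + 276 = 204$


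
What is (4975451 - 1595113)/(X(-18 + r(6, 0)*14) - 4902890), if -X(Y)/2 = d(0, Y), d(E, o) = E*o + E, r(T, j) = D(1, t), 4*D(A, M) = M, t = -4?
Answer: -1690169/2451445 ≈ -0.68946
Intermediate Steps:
D(A, M) = M/4
r(T, j) = -1 (r(T, j) = (1/4)*(-4) = -1)
d(E, o) = E + E*o
X(Y) = 0 (X(Y) = -0*(1 + Y) = -2*0 = 0)
(4975451 - 1595113)/(X(-18 + r(6, 0)*14) - 4902890) = (4975451 - 1595113)/(0 - 4902890) = 3380338/(-4902890) = 3380338*(-1/4902890) = -1690169/2451445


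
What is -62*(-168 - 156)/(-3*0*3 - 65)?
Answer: -20088/65 ≈ -309.05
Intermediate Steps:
-62*(-168 - 156)/(-3*0*3 - 65) = -(-20088)/(0*3 - 65) = -(-20088)/(0 - 65) = -(-20088)/(-65) = -(-20088)*(-1)/65 = -62*324/65 = -20088/65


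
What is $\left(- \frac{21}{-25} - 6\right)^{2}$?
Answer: $\frac{16641}{625} \approx 26.626$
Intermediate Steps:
$\left(- \frac{21}{-25} - 6\right)^{2} = \left(\left(-21\right) \left(- \frac{1}{25}\right) - 6\right)^{2} = \left(\frac{21}{25} - 6\right)^{2} = \left(- \frac{129}{25}\right)^{2} = \frac{16641}{625}$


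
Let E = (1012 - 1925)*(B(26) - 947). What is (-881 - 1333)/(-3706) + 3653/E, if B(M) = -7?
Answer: 970968223/1613966706 ≈ 0.60160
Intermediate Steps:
E = 871002 (E = (1012 - 1925)*(-7 - 947) = -913*(-954) = 871002)
(-881 - 1333)/(-3706) + 3653/E = (-881 - 1333)/(-3706) + 3653/871002 = -2214*(-1/3706) + 3653*(1/871002) = 1107/1853 + 3653/871002 = 970968223/1613966706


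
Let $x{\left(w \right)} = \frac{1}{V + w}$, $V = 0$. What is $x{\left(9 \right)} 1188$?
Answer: $132$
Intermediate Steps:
$x{\left(w \right)} = \frac{1}{w}$ ($x{\left(w \right)} = \frac{1}{0 + w} = \frac{1}{w}$)
$x{\left(9 \right)} 1188 = \frac{1}{9} \cdot 1188 = 132$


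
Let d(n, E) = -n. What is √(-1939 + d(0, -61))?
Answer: I*√1939 ≈ 44.034*I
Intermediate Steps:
√(-1939 + d(0, -61)) = √(-1939 - 1*0) = √(-1939 + 0) = √(-1939) = I*√1939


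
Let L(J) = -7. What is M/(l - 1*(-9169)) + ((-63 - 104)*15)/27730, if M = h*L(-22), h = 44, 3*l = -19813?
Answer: -4489599/21335462 ≈ -0.21043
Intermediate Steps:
l = -19813/3 (l = (1/3)*(-19813) = -19813/3 ≈ -6604.3)
M = -308 (M = 44*(-7) = -308)
M/(l - 1*(-9169)) + ((-63 - 104)*15)/27730 = -308/(-19813/3 - 1*(-9169)) + ((-63 - 104)*15)/27730 = -308/(-19813/3 + 9169) - 167*15*(1/27730) = -308/7694/3 - 2505*1/27730 = -308*3/7694 - 501/5546 = -462/3847 - 501/5546 = -4489599/21335462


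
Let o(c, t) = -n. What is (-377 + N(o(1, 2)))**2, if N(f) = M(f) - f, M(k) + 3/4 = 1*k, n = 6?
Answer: 2283121/16 ≈ 1.4270e+5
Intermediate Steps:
M(k) = -3/4 + k (M(k) = -3/4 + 1*k = -3/4 + k)
o(c, t) = -6 (o(c, t) = -1*6 = -6)
N(f) = -3/4 (N(f) = (-3/4 + f) - f = -3/4)
(-377 + N(o(1, 2)))**2 = (-377 - 3/4)**2 = (-1511/4)**2 = 2283121/16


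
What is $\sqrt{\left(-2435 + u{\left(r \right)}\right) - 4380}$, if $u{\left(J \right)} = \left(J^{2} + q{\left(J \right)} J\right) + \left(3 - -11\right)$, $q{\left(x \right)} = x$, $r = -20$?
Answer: $i \sqrt{6001} \approx 77.466 i$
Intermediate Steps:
$u{\left(J \right)} = 14 + 2 J^{2}$ ($u{\left(J \right)} = \left(J^{2} + J J\right) + \left(3 - -11\right) = \left(J^{2} + J^{2}\right) + \left(3 + 11\right) = 2 J^{2} + 14 = 14 + 2 J^{2}$)
$\sqrt{\left(-2435 + u{\left(r \right)}\right) - 4380} = \sqrt{\left(-2435 + \left(14 + 2 \left(-20\right)^{2}\right)\right) - 4380} = \sqrt{\left(-2435 + \left(14 + 2 \cdot 400\right)\right) - 4380} = \sqrt{\left(-2435 + \left(14 + 800\right)\right) - 4380} = \sqrt{\left(-2435 + 814\right) - 4380} = \sqrt{-1621 - 4380} = \sqrt{-6001} = i \sqrt{6001}$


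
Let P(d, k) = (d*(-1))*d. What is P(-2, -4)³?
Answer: -64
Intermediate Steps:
P(d, k) = -d² (P(d, k) = (-d)*d = -d²)
P(-2, -4)³ = (-1*(-2)²)³ = (-1*4)³ = (-4)³ = -64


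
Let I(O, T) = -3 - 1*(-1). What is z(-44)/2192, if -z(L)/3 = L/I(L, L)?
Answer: -33/1096 ≈ -0.030109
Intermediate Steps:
I(O, T) = -2 (I(O, T) = -3 + 1 = -2)
z(L) = 3*L/2 (z(L) = -3*L/(-2) = -3*L*(-1)/2 = -(-3)*L/2 = 3*L/2)
z(-44)/2192 = ((3/2)*(-44))/2192 = -66*1/2192 = -33/1096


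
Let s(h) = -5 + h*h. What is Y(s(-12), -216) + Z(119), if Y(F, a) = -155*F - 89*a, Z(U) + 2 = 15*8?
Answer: -2203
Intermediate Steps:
Z(U) = 118 (Z(U) = -2 + 15*8 = -2 + 120 = 118)
s(h) = -5 + h²
Y(s(-12), -216) + Z(119) = (-155*(-5 + (-12)²) - 89*(-216)) + 118 = (-155*(-5 + 144) + 19224) + 118 = (-155*139 + 19224) + 118 = (-21545 + 19224) + 118 = -2321 + 118 = -2203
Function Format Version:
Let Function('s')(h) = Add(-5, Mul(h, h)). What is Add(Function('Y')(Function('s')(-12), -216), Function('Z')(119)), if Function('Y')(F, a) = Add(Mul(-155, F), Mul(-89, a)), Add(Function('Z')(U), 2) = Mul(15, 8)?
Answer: -2203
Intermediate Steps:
Function('Z')(U) = 118 (Function('Z')(U) = Add(-2, Mul(15, 8)) = Add(-2, 120) = 118)
Function('s')(h) = Add(-5, Pow(h, 2))
Add(Function('Y')(Function('s')(-12), -216), Function('Z')(119)) = Add(Add(Mul(-155, Add(-5, Pow(-12, 2))), Mul(-89, -216)), 118) = Add(Add(Mul(-155, Add(-5, 144)), 19224), 118) = Add(Add(Mul(-155, 139), 19224), 118) = Add(Add(-21545, 19224), 118) = Add(-2321, 118) = -2203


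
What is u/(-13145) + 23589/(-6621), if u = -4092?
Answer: -8575281/2637365 ≈ -3.2515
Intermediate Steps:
u/(-13145) + 23589/(-6621) = -4092/(-13145) + 23589/(-6621) = -4092*(-1/13145) + 23589*(-1/6621) = 372/1195 - 7863/2207 = -8575281/2637365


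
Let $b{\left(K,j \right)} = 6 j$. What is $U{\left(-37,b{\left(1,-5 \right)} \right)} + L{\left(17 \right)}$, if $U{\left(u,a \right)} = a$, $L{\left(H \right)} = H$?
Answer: $-13$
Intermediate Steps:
$U{\left(-37,b{\left(1,-5 \right)} \right)} + L{\left(17 \right)} = 6 \left(-5\right) + 17 = -30 + 17 = -13$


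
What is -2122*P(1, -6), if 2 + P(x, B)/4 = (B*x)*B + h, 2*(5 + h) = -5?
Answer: -224932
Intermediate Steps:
h = -15/2 (h = -5 + (½)*(-5) = -5 - 5/2 = -15/2 ≈ -7.5000)
P(x, B) = -38 + 4*x*B² (P(x, B) = -8 + 4*((B*x)*B - 15/2) = -8 + 4*(x*B² - 15/2) = -8 + 4*(-15/2 + x*B²) = -8 + (-30 + 4*x*B²) = -38 + 4*x*B²)
-2122*P(1, -6) = -2122*(-38 + 4*1*(-6)²) = -2122*(-38 + 4*1*36) = -2122*(-38 + 144) = -2122*106 = -224932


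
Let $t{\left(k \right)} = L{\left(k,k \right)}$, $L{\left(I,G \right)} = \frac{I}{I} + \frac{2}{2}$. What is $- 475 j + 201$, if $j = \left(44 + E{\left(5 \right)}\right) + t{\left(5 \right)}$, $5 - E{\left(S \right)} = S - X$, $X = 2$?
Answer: $-22599$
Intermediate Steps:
$E{\left(S \right)} = 7 - S$ ($E{\left(S \right)} = 5 - \left(S - 2\right) = 5 - \left(-2 + S\right) = 7 - S$)
$L{\left(I,G \right)} = 2$ ($L{\left(I,G \right)} = 1 + 2 \cdot \frac{1}{2} = 1 + 1 = 2$)
$t{\left(k \right)} = 2$
$j = 48$ ($j = \left(44 + \left(7 - 5\right)\right) + 2 = \left(44 + 2\right) + 2 = 46 + 2 = 48$)
$- 475 j + 201 = \left(-475\right) 48 + 201 = -22800 + 201 = -22599$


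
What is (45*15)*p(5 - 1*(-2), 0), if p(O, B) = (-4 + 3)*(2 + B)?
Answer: -1350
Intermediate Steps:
p(O, B) = -2 - B (p(O, B) = -(2 + B) = -2 - B)
(45*15)*p(5 - 1*(-2), 0) = (45*15)*(-2 - 1*0) = 675*(-2 + 0) = 675*(-2) = -1350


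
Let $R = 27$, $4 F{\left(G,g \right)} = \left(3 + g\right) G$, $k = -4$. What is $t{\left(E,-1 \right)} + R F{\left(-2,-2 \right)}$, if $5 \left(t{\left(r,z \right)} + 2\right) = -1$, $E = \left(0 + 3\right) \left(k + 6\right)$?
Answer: $- \frac{157}{10} \approx -15.7$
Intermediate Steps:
$F{\left(G,g \right)} = \frac{G \left(3 + g\right)}{4}$ ($F{\left(G,g \right)} = \frac{\left(3 + g\right) G}{4} = \frac{G \left(3 + g\right)}{4}$)
$E = 6$ ($E = \left(0 + 3\right) \left(-4 + 6\right) = 3 \cdot 2 = 6$)
$t{\left(r,z \right)} = - \frac{11}{5}$ ($t{\left(r,z \right)} = -2 + \frac{1}{5} \left(-1\right) = -2 - \frac{1}{5} = - \frac{11}{5}$)
$t{\left(E,-1 \right)} + R F{\left(-2,-2 \right)} = - \frac{11}{5} + 27 \cdot \frac{1}{4} \left(-2\right) \left(3 - 2\right) = - \frac{11}{5} + 27 \cdot \frac{1}{4} \left(-2\right) 1 = - \frac{11}{5} + 27 \left(- \frac{1}{2}\right) = - \frac{11}{5} - \frac{27}{2} = - \frac{157}{10}$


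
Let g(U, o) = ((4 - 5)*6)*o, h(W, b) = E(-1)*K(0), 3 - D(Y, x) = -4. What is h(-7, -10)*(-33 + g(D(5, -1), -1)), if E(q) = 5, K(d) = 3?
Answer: -405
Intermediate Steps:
D(Y, x) = 7 (D(Y, x) = 3 - 1*(-4) = 3 + 4 = 7)
h(W, b) = 15 (h(W, b) = 5*3 = 15)
g(U, o) = -6*o (g(U, o) = (-1*6)*o = -6*o)
h(-7, -10)*(-33 + g(D(5, -1), -1)) = 15*(-33 - 6*(-1)) = 15*(-33 + 6) = 15*(-27) = -405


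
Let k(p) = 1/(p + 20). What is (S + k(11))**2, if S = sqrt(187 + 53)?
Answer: 230641/961 + 8*sqrt(15)/31 ≈ 241.00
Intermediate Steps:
k(p) = 1/(20 + p)
S = 4*sqrt(15) (S = sqrt(240) = 4*sqrt(15) ≈ 15.492)
(S + k(11))**2 = (4*sqrt(15) + 1/(20 + 11))**2 = (4*sqrt(15) + 1/31)**2 = (1/31 + 4*sqrt(15))**2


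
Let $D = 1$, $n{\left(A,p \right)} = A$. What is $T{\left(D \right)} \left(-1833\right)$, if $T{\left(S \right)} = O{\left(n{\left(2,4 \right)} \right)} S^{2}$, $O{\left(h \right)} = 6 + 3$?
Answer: $-16497$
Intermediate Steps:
$O{\left(h \right)} = 9$
$T{\left(S \right)} = 9 S^{2}$
$T{\left(D \right)} \left(-1833\right) = 9 \cdot 1^{2} \left(-1833\right) = 9 \cdot 1 \left(-1833\right) = 9 \left(-1833\right) = -16497$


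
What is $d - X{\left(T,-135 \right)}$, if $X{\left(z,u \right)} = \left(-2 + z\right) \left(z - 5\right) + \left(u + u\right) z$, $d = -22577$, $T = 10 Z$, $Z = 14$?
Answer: $-3407$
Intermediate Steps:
$T = 140$ ($T = 10 \cdot 14 = 140$)
$X{\left(z,u \right)} = \left(-5 + z\right) \left(-2 + z\right) + 2 u z$ ($X{\left(z,u \right)} = \left(-2 + z\right) \left(-5 + z\right) + 2 u z = \left(-5 + z\right) \left(-2 + z\right) + 2 u z$)
$d - X{\left(T,-135 \right)} = -22577 - \left(10 + 140^{2} - 980 + 2 \left(-135\right) 140\right) = -22577 - \left(10 + 19600 - 980 - 37800\right) = -22577 - -19170 = -22577 + 19170 = -3407$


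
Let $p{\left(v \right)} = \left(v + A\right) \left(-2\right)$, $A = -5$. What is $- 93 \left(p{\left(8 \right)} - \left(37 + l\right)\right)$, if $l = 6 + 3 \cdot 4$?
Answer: $5673$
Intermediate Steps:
$l = 18$ ($l = 6 + 12 = 18$)
$p{\left(v \right)} = 10 - 2 v$ ($p{\left(v \right)} = \left(v - 5\right) \left(-2\right) = \left(-5 + v\right) \left(-2\right) = 10 - 2 v$)
$- 93 \left(p{\left(8 \right)} - \left(37 + l\right)\right) = - 93 \left(\left(10 - 16\right) - 55\right) = - 93 \left(-6 - 55\right) = \left(-93\right) \left(-61\right) = 5673$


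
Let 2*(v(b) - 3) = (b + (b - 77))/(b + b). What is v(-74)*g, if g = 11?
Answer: 12243/296 ≈ 41.362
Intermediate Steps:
v(b) = 3 + (-77 + 2*b)/(4*b) (v(b) = 3 + ((b + (b - 77))/(b + b))/2 = 3 + ((b + (-77 + b))/((2*b)))/2 = 3 + ((-77 + 2*b)*(1/(2*b)))/2 = 3 + ((-77 + 2*b)/(2*b))/2 = 3 + (-77 + 2*b)/(4*b))
v(-74)*g = ((7/4)*(-11 + 2*(-74))/(-74))*11 = ((7/4)*(-1/74)*(-11 - 148))*11 = ((7/4)*(-1/74)*(-159))*11 = (1113/296)*11 = 12243/296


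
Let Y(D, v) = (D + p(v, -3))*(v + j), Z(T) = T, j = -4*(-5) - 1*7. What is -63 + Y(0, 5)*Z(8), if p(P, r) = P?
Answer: 657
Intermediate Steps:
j = 13 (j = 20 - 7 = 13)
Y(D, v) = (13 + v)*(D + v) (Y(D, v) = (D + v)*(v + 13) = (D + v)*(13 + v) = (13 + v)*(D + v))
-63 + Y(0, 5)*Z(8) = -63 + (5² + 13*0 + 13*5 + 0*5)*8 = -63 + (25 + 0 + 65 + 0)*8 = -63 + 90*8 = -63 + 720 = 657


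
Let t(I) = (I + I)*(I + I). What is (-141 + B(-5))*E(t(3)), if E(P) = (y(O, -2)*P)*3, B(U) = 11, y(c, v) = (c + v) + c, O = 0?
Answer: 28080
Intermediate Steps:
t(I) = 4*I² (t(I) = (2*I)*(2*I) = 4*I²)
y(c, v) = v + 2*c
E(P) = -6*P (E(P) = ((-2 + 2*0)*P)*3 = ((-2 + 0)*P)*3 = -2*P*3 = -6*P)
(-141 + B(-5))*E(t(3)) = (-141 + 11)*(-24*3²) = -(-780)*4*9 = -(-780)*36 = -130*(-216) = 28080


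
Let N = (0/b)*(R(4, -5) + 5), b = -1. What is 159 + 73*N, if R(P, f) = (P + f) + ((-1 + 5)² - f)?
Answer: 159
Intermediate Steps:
R(P, f) = 16 + P (R(P, f) = (P + f) + (4² - f) = (P + f) + (16 - f) = 16 + P)
N = 0 (N = (0/(-1))*((16 + 4) + 5) = (0*(-1))*(20 + 5) = 0*25 = 0)
159 + 73*N = 159 + 73*0 = 159 + 0 = 159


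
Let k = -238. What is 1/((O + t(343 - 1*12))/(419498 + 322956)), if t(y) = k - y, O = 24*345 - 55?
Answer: 371227/3828 ≈ 96.977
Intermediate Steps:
O = 8225 (O = 8280 - 55 = 8225)
t(y) = -238 - y
1/((O + t(343 - 1*12))/(419498 + 322956)) = 1/((8225 + (-238 - (343 - 1*12)))/(419498 + 322956)) = 1/((8225 + (-238 - (343 - 12)))/742454) = 1/((8225 + (-238 - 1*331))*(1/742454)) = 1/((8225 + (-238 - 331))*(1/742454)) = 1/((8225 - 569)*(1/742454)) = 1/(7656*(1/742454)) = 1/(3828/371227) = 371227/3828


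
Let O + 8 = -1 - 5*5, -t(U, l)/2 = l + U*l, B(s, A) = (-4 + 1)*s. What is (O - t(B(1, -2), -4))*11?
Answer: -198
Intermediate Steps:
B(s, A) = -3*s
t(U, l) = -2*l - 2*U*l (t(U, l) = -2*(l + U*l) = -2*l - 2*U*l)
O = -34 (O = -8 + (-1 - 5*5) = -8 + (-1 - 25) = -8 - 26 = -34)
(O - t(B(1, -2), -4))*11 = (-34 - (-2)*(-4)*(1 - 3*1))*11 = (-34 - (-2)*(-4)*(1 - 3))*11 = (-34 - (-2)*(-4)*(-2))*11 = (-34 - 1*(-16))*11 = (-34 + 16)*11 = -18*11 = -198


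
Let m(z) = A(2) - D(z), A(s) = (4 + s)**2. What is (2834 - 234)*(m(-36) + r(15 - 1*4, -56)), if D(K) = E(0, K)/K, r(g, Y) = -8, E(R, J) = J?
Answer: 70200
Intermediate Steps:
D(K) = 1 (D(K) = K/K = 1)
m(z) = 35 (m(z) = (4 + 2)**2 - 1*1 = 6**2 - 1 = 36 - 1 = 35)
(2834 - 234)*(m(-36) + r(15 - 1*4, -56)) = (2834 - 234)*(35 - 8) = 2600*27 = 70200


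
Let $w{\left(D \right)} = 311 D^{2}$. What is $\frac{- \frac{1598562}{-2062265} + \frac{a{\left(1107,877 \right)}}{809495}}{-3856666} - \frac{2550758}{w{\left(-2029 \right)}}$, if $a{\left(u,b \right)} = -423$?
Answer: $- \frac{3284836109838846588777649}{1648637407216698218035473010} \approx -0.0019925$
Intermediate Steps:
$\frac{- \frac{1598562}{-2062265} + \frac{a{\left(1107,877 \right)}}{809495}}{-3856666} - \frac{2550758}{w{\left(-2029 \right)}} = \frac{- \frac{1598562}{-2062265} - \frac{423}{809495}}{-3856666} - \frac{2550758}{311 \left(-2029\right)^{2}} = \left(\left(-1598562\right) \left(- \frac{1}{2062265}\right) - \frac{423}{809495}\right) \left(- \frac{1}{3856666}\right) - \frac{2550758}{311 \cdot 4116841} = \left(\frac{1598562}{2062265} - \frac{423}{809495}\right) \left(- \frac{1}{3856666}\right) - \frac{2550758}{1280337551} = \frac{258631121619}{333878641235} \left(- \frac{1}{3856666}\right) - \frac{2550758}{1280337551} = - \frac{258631121619}{1287658403777222510} - \frac{2550758}{1280337551} = - \frac{3284836109838846588777649}{1648637407216698218035473010}$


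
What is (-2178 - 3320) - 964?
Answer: -6462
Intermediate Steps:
(-2178 - 3320) - 964 = -5498 - 964 = -6462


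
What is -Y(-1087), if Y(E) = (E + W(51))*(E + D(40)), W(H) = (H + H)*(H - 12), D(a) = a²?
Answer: -1483083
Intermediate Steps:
W(H) = 2*H*(-12 + H) (W(H) = (2*H)*(-12 + H) = 2*H*(-12 + H))
Y(E) = (1600 + E)*(3978 + E) (Y(E) = (E + 2*51*(-12 + 51))*(E + 40²) = (E + 2*51*39)*(E + 1600) = (E + 3978)*(1600 + E) = (3978 + E)*(1600 + E) = (1600 + E)*(3978 + E))
-Y(-1087) = -(6364800 + (-1087)² + 5578*(-1087)) = -(6364800 + 1181569 - 6063286) = -1*1483083 = -1483083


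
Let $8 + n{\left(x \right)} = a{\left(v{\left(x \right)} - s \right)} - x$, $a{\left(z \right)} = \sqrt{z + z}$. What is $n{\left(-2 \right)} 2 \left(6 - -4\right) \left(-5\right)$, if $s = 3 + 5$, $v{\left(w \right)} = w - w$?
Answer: $600 - 400 i \approx 600.0 - 400.0 i$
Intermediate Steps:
$v{\left(w \right)} = 0$
$s = 8$
$a{\left(z \right)} = \sqrt{2} \sqrt{z}$ ($a{\left(z \right)} = \sqrt{2 z} = \sqrt{2} \sqrt{z}$)
$n{\left(x \right)} = -8 - x + 4 i$ ($n{\left(x \right)} = -8 - \left(x - \sqrt{2} \sqrt{0 - 8}\right) = -8 - \left(x - \sqrt{2} \sqrt{-8}\right) = -8 - \left(x - \sqrt{2} \cdot 2 i \sqrt{2}\right) = -8 - \left(x - 4 i\right) = -8 - x + 4 i$)
$n{\left(-2 \right)} 2 \left(6 - -4\right) \left(-5\right) = \left(-8 - -2 + 4 i\right) 2 \left(6 - -4\right) \left(-5\right) = \left(-8 + 2 + 4 i\right) 2 \left(6 + 4\right) \left(-5\right) = \left(-6 + 4 i\right) 2 \cdot 10 \left(-5\right) = \left(-6 + 4 i\right) 20 \left(-5\right) = \left(-120 + 80 i\right) \left(-5\right) = 600 - 400 i$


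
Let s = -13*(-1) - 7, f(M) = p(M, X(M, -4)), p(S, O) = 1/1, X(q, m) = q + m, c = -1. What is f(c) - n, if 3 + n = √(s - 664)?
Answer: 4 - I*√658 ≈ 4.0 - 25.652*I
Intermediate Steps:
X(q, m) = m + q
p(S, O) = 1
f(M) = 1
s = 6 (s = 13 - 7 = 6)
n = -3 + I*√658 (n = -3 + √(6 - 664) = -3 + √(-658) = -3 + I*√658 ≈ -3.0 + 25.652*I)
f(c) - n = 1 - (-3 + I*√658) = 1 + (3 - I*√658) = 4 - I*√658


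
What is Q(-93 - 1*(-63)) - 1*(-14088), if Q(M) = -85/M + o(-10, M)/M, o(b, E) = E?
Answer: 84551/6 ≈ 14092.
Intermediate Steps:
Q(M) = 1 - 85/M (Q(M) = -85/M + M/M = -85/M + 1 = 1 - 85/M)
Q(-93 - 1*(-63)) - 1*(-14088) = (-85 + (-93 - 1*(-63)))/(-93 - 1*(-63)) - 1*(-14088) = (-85 + (-93 + 63))/(-93 + 63) + 14088 = (-85 - 30)/(-30) + 14088 = -1/30*(-115) + 14088 = 23/6 + 14088 = 84551/6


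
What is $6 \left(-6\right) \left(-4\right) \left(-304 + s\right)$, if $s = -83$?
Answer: $-55728$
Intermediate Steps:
$6 \left(-6\right) \left(-4\right) \left(-304 + s\right) = 6 \left(-6\right) \left(-4\right) \left(-304 - 83\right) = \left(-36\right) \left(-4\right) \left(-387\right) = 144 \left(-387\right) = -55728$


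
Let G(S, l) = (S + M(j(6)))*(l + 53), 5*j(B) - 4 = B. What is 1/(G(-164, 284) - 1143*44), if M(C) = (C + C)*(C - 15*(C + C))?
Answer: -1/183744 ≈ -5.4424e-6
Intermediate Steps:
j(B) = ⅘ + B/5
M(C) = -58*C² (M(C) = (2*C)*(C - 30*C) = (2*C)*(-29*C) = -58*C²)
G(S, l) = (-232 + S)*(53 + l) (G(S, l) = (S - 58*(⅘ + (⅕)*6)²)*(l + 53) = (S - 58*(⅘ + 6/5)²)*(53 + l) = (S - 58*2²)*(53 + l) = (S - 58*4)*(53 + l) = (S - 232)*(53 + l) = (-232 + S)*(53 + l))
1/(G(-164, 284) - 1143*44) = 1/((-12296 - 232*284 + 53*(-164) - 164*284) - 1143*44) = 1/((-12296 - 65888 - 8692 - 46576) - 50292) = 1/(-133452 - 50292) = 1/(-183744) = -1/183744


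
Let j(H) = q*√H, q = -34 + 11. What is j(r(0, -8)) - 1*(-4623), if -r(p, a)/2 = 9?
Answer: 4623 - 69*I*√2 ≈ 4623.0 - 97.581*I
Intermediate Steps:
q = -23
r(p, a) = -18 (r(p, a) = -2*9 = -18)
j(H) = -23*√H
j(r(0, -8)) - 1*(-4623) = -69*I*√2 - 1*(-4623) = -69*I*√2 + 4623 = 4623 - 69*I*√2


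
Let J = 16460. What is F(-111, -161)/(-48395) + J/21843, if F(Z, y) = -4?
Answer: 796669072/1057091985 ≈ 0.75364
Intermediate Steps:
F(-111, -161)/(-48395) + J/21843 = -4/(-48395) + 16460/21843 = -4*(-1/48395) + 16460*(1/21843) = 4/48395 + 16460/21843 = 796669072/1057091985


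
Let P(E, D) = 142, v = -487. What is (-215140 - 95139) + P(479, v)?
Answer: -310137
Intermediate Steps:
(-215140 - 95139) + P(479, v) = (-215140 - 95139) + 142 = -310279 + 142 = -310137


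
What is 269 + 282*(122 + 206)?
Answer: 92765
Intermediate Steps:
269 + 282*(122 + 206) = 269 + 282*328 = 269 + 92496 = 92765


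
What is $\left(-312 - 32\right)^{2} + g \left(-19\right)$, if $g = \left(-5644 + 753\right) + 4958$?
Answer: $117063$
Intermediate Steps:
$g = 67$ ($g = -4891 + 4958 = 67$)
$\left(-312 - 32\right)^{2} + g \left(-19\right) = \left(-312 - 32\right)^{2} + 67 \left(-19\right) = \left(-344\right)^{2} - 1273 = 118336 - 1273 = 117063$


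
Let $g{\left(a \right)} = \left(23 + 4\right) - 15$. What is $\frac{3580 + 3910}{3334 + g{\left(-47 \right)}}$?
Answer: $\frac{535}{239} \approx 2.2385$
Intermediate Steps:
$g{\left(a \right)} = 12$ ($g{\left(a \right)} = 27 - 15 = 12$)
$\frac{3580 + 3910}{3334 + g{\left(-47 \right)}} = \frac{3580 + 3910}{3334 + 12} = \frac{7490}{3346} = 7490 \cdot \frac{1}{3346} = \frac{535}{239}$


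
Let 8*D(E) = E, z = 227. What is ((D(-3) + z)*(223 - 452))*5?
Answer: -2075885/8 ≈ -2.5949e+5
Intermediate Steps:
D(E) = E/8
((D(-3) + z)*(223 - 452))*5 = (((⅛)*(-3) + 227)*(223 - 452))*5 = ((-3/8 + 227)*(-229))*5 = ((1813/8)*(-229))*5 = -415177/8*5 = -2075885/8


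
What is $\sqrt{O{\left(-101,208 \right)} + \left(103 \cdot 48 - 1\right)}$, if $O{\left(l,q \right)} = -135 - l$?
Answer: $\sqrt{4909} \approx 70.064$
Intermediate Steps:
$\sqrt{O{\left(-101,208 \right)} + \left(103 \cdot 48 - 1\right)} = \sqrt{\left(-135 - -101\right) + \left(103 \cdot 48 - 1\right)} = \sqrt{\left(-135 + 101\right) + \left(4944 - 1\right)} = \sqrt{-34 + 4943} = \sqrt{4909}$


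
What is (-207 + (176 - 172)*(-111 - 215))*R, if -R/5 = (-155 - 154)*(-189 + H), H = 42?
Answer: 343170765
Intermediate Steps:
R = -227115 (R = -5*(-155 - 154)*(-189 + 42) = -(-1545)*(-147) = -5*45423 = -227115)
(-207 + (176 - 172)*(-111 - 215))*R = (-207 + (176 - 172)*(-111 - 215))*(-227115) = (-207 + 4*(-326))*(-227115) = (-207 - 1304)*(-227115) = -1511*(-227115) = 343170765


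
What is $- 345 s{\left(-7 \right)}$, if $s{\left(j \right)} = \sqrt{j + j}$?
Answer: $- 345 i \sqrt{14} \approx - 1290.9 i$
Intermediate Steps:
$s{\left(j \right)} = \sqrt{2} \sqrt{j}$ ($s{\left(j \right)} = \sqrt{2 j} = \sqrt{2} \sqrt{j}$)
$- 345 s{\left(-7 \right)} = - 345 \sqrt{2} \sqrt{-7} = - 345 \sqrt{2} i \sqrt{7} = - 345 i \sqrt{14}$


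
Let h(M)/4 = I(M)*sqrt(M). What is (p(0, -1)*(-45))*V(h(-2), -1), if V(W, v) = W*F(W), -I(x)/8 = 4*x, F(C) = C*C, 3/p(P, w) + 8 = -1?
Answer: -503316480*I*sqrt(2) ≈ -7.118e+8*I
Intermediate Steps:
p(P, w) = -1/3 (p(P, w) = 3/(-8 - 1) = 3/(-9) = 3*(-1/9) = -1/3)
F(C) = C**2
I(x) = -32*x
h(M) = -128*M**(3/2) (h(M) = 4*((-32*M)*sqrt(M)) = 4*(-32*M**(3/2)) = -128*M**(3/2))
V(W, v) = W**3 (V(W, v) = W*W**2 = W**3)
(p(0, -1)*(-45))*V(h(-2), -1) = (-1/3*(-45))*(-(-256)*I*sqrt(2))**3 = 15*(-(-256)*I*sqrt(2))**3 = 15*(256*I*sqrt(2))**3 = 15*(-33554432*I*sqrt(2)) = -503316480*I*sqrt(2)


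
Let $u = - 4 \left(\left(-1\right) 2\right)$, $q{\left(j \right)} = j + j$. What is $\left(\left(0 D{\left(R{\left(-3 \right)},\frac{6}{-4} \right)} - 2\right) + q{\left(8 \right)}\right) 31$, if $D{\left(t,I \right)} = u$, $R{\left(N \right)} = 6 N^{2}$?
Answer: $434$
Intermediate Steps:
$q{\left(j \right)} = 2 j$
$u = 8$ ($u = \left(-4\right) \left(-2\right) = 8$)
$D{\left(t,I \right)} = 8$
$\left(\left(0 D{\left(R{\left(-3 \right)},\frac{6}{-4} \right)} - 2\right) + q{\left(8 \right)}\right) 31 = \left(\left(0 \cdot 8 - 2\right) + 2 \cdot 8\right) 31 = \left(\left(0 - 2\right) + 16\right) 31 = \left(-2 + 16\right) 31 = 14 \cdot 31 = 434$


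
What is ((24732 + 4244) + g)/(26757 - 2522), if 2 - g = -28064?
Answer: 57042/24235 ≈ 2.3537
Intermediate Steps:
g = 28066 (g = 2 - 1*(-28064) = 2 + 28064 = 28066)
((24732 + 4244) + g)/(26757 - 2522) = ((24732 + 4244) + 28066)/(26757 - 2522) = (28976 + 28066)/24235 = 57042*(1/24235) = 57042/24235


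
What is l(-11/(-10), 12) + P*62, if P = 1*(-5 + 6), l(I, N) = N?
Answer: 74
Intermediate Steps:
P = 1 (P = 1*1 = 1)
l(-11/(-10), 12) + P*62 = 12 + 1*62 = 12 + 62 = 74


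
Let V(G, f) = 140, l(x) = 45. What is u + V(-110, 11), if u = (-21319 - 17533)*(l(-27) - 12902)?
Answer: 499520304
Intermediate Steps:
u = 499520164 (u = (-21319 - 17533)*(45 - 12902) = -38852*(-12857) = 499520164)
u + V(-110, 11) = 499520164 + 140 = 499520304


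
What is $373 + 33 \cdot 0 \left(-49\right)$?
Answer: $373$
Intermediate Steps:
$373 + 33 \cdot 0 \left(-49\right) = 373 + 0 \left(-49\right) = 373 + 0 = 373$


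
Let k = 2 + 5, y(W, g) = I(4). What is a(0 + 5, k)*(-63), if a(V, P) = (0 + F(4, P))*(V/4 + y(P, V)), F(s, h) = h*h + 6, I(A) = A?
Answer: -72765/4 ≈ -18191.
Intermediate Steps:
y(W, g) = 4
k = 7
F(s, h) = 6 + h² (F(s, h) = h² + 6 = 6 + h²)
a(V, P) = (4 + V/4)*(6 + P²) (a(V, P) = (0 + (6 + P²))*(V/4 + 4) = (6 + P²)*(V*(¼) + 4) = (6 + P²)*(V/4 + 4) = (6 + P²)*(4 + V/4) = (4 + V/4)*(6 + P²))
a(0 + 5, k)*(-63) = ((6 + 7²)*(16 + (0 + 5))/4)*(-63) = ((6 + 49)*(16 + 5)/4)*(-63) = ((¼)*55*21)*(-63) = (1155/4)*(-63) = -72765/4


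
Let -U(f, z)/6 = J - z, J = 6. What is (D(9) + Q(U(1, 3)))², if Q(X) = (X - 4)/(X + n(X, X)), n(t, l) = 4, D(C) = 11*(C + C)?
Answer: 1951609/49 ≈ 39829.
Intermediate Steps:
D(C) = 22*C (D(C) = 11*(2*C) = 22*C)
U(f, z) = -36 + 6*z (U(f, z) = -6*(6 - z) = -36 + 6*z)
Q(X) = (-4 + X)/(4 + X) (Q(X) = (X - 4)/(X + 4) = (-4 + X)/(4 + X))
(D(9) + Q(U(1, 3)))² = (22*9 + (-4 + (-36 + 6*3))/(4 + (-36 + 6*3)))² = (198 + (-4 + (-36 + 18))/(4 + (-36 + 18)))² = (198 + (-4 - 18)/(4 - 18))² = (198 - 22/(-14))² = (198 - 1/14*(-22))² = (198 + 11/7)² = (1397/7)² = 1951609/49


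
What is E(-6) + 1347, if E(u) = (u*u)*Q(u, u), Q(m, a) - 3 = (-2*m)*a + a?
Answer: -1353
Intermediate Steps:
Q(m, a) = 3 + a - 2*a*m (Q(m, a) = 3 + ((-2*m)*a + a) = 3 + (-2*a*m + a) = 3 + (a - 2*a*m) = 3 + a - 2*a*m)
E(u) = u²*(3 + u - 2*u²) (E(u) = (u*u)*(3 + u - 2*u*u) = u²*(3 + u - 2*u²))
E(-6) + 1347 = (-6)²*(3 - 6 - 2*(-6)²) + 1347 = 36*(3 - 6 - 2*36) + 1347 = 36*(3 - 6 - 72) + 1347 = 36*(-75) + 1347 = -2700 + 1347 = -1353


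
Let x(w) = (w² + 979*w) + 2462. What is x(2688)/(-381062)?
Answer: -4929679/190531 ≈ -25.873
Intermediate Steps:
x(w) = 2462 + w² + 979*w
x(2688)/(-381062) = (2462 + 2688² + 979*2688)/(-381062) = (2462 + 7225344 + 2631552)*(-1/381062) = 9859358*(-1/381062) = -4929679/190531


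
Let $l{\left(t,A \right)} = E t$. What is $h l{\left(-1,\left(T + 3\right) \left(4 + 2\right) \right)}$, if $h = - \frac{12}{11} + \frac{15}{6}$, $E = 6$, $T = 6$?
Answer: $- \frac{93}{11} \approx -8.4545$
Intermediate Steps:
$l{\left(t,A \right)} = 6 t$
$h = \frac{31}{22}$ ($h = \left(-12\right) \frac{1}{11} + 15 \cdot \frac{1}{6} = - \frac{12}{11} + \frac{5}{2} = \frac{31}{22} \approx 1.4091$)
$h l{\left(-1,\left(T + 3\right) \left(4 + 2\right) \right)} = \frac{31 \cdot 6 \left(-1\right)}{22} = \frac{31}{22} \left(-6\right) = - \frac{93}{11}$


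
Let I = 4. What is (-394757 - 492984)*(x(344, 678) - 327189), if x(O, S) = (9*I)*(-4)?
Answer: 290586924753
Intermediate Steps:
x(O, S) = -144 (x(O, S) = (9*4)*(-4) = 36*(-4) = -144)
(-394757 - 492984)*(x(344, 678) - 327189) = (-394757 - 492984)*(-144 - 327189) = -887741*(-327333) = 290586924753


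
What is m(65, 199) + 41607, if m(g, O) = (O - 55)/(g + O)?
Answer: 457683/11 ≈ 41608.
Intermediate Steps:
m(g, O) = (-55 + O)/(O + g)
m(65, 199) + 41607 = (-55 + 199)/(199 + 65) + 41607 = 144/264 + 41607 = (1/264)*144 + 41607 = 6/11 + 41607 = 457683/11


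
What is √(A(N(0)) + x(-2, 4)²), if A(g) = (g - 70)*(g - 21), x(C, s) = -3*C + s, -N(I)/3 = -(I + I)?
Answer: √1570 ≈ 39.623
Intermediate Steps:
N(I) = 6*I (N(I) = -(-3)*(I + I) = -(-3)*2*I = -(-6)*I = 6*I)
x(C, s) = s - 3*C
A(g) = (-70 + g)*(-21 + g)
√(A(N(0)) + x(-2, 4)²) = √((1470 + (6*0)² - 546*0) + (4 - 3*(-2))²) = √((1470 + 0² - 91*0) + (4 + 6)²) = √((1470 + 0 + 0) + 10²) = √(1470 + 100) = √1570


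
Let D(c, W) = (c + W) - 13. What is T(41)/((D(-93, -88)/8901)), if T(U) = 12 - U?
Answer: 258129/194 ≈ 1330.6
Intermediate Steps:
D(c, W) = -13 + W + c (D(c, W) = (W + c) - 13 = -13 + W + c)
T(41)/((D(-93, -88)/8901)) = (12 - 1*41)/(((-13 - 88 - 93)/8901)) = (12 - 41)/((-194*1/8901)) = -29/(-194/8901) = -29*(-8901/194) = 258129/194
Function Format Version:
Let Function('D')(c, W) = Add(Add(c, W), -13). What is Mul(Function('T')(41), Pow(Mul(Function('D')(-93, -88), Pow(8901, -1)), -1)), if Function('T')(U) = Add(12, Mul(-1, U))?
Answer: Rational(258129, 194) ≈ 1330.6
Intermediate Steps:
Function('D')(c, W) = Add(-13, W, c) (Function('D')(c, W) = Add(Add(W, c), -13) = Add(-13, W, c))
Mul(Function('T')(41), Pow(Mul(Function('D')(-93, -88), Pow(8901, -1)), -1)) = Mul(Add(12, Mul(-1, 41)), Pow(Mul(Add(-13, -88, -93), Pow(8901, -1)), -1)) = Mul(Add(12, -41), Pow(Mul(-194, Rational(1, 8901)), -1)) = Mul(-29, Pow(Rational(-194, 8901), -1)) = Mul(-29, Rational(-8901, 194)) = Rational(258129, 194)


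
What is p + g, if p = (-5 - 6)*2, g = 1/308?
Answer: -6775/308 ≈ -21.997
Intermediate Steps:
g = 1/308 ≈ 0.0032468
p = -22 (p = -11*2 = -22)
p + g = -22 + 1/308 = -6775/308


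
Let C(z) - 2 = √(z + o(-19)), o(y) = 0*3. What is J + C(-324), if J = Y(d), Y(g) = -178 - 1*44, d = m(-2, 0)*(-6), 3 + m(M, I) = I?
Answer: -220 + 18*I ≈ -220.0 + 18.0*I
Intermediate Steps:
m(M, I) = -3 + I
o(y) = 0
d = 18 (d = (-3 + 0)*(-6) = -3*(-6) = 18)
C(z) = 2 + √z (C(z) = 2 + √(z + 0) = 2 + √z)
Y(g) = -222 (Y(g) = -178 - 44 = -222)
J = -222
J + C(-324) = -222 + (2 + √(-324)) = -222 + (2 + 18*I) = -220 + 18*I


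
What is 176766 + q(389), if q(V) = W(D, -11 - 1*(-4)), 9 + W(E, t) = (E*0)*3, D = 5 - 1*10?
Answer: 176757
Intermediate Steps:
D = -5 (D = 5 - 10 = -5)
W(E, t) = -9 (W(E, t) = -9 + (E*0)*3 = -9 + 0*3 = -9 + 0 = -9)
q(V) = -9
176766 + q(389) = 176766 - 9 = 176757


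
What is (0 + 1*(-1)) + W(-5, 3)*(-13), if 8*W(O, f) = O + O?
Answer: 61/4 ≈ 15.250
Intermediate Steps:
W(O, f) = O/4 (W(O, f) = (O + O)/8 = (2*O)/8 = O/4)
(0 + 1*(-1)) + W(-5, 3)*(-13) = (0 + 1*(-1)) + ((1/4)*(-5))*(-13) = (0 - 1) - 5/4*(-13) = -1 + 65/4 = 61/4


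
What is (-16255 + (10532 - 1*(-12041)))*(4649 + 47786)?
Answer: 331284330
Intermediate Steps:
(-16255 + (10532 - 1*(-12041)))*(4649 + 47786) = (-16255 + (10532 + 12041))*52435 = (-16255 + 22573)*52435 = 6318*52435 = 331284330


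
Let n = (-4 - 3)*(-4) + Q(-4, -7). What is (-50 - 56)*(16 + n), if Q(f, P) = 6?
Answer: -5300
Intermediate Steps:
n = 34 (n = (-4 - 3)*(-4) + 6 = -7*(-4) + 6 = 28 + 6 = 34)
(-50 - 56)*(16 + n) = (-50 - 56)*(16 + 34) = -106*50 = -5300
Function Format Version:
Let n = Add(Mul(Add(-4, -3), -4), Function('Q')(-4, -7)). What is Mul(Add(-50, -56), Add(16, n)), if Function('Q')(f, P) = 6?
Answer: -5300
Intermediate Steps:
n = 34 (n = Add(Mul(Add(-4, -3), -4), 6) = Add(Mul(-7, -4), 6) = Add(28, 6) = 34)
Mul(Add(-50, -56), Add(16, n)) = Mul(Add(-50, -56), Add(16, 34)) = Mul(-106, 50) = -5300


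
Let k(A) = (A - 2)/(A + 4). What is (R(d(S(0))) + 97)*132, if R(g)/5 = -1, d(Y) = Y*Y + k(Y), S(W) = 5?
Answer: 12144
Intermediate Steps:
k(A) = (-2 + A)/(4 + A)
d(Y) = Y² + (-2 + Y)/(4 + Y) (d(Y) = Y*Y + (-2 + Y)/(4 + Y) = Y² + (-2 + Y)/(4 + Y))
R(g) = -5 (R(g) = 5*(-1) = -5)
(R(d(S(0))) + 97)*132 = (-5 + 97)*132 = 92*132 = 12144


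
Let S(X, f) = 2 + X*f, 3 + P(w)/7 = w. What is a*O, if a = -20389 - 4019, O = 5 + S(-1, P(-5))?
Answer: -1537704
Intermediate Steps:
P(w) = -21 + 7*w
O = 63 (O = 5 + (2 - (-21 + 7*(-5))) = 5 + (2 - (-21 - 35)) = 5 + (2 - 1*(-56)) = 5 + (2 + 56) = 5 + 58 = 63)
a = -24408
a*O = -24408*63 = -1537704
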